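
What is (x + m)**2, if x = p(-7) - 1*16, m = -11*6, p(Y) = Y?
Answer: 7921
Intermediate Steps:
m = -66
x = -23 (x = -7 - 1*16 = -7 - 16 = -23)
(x + m)**2 = (-23 - 66)**2 = (-89)**2 = 7921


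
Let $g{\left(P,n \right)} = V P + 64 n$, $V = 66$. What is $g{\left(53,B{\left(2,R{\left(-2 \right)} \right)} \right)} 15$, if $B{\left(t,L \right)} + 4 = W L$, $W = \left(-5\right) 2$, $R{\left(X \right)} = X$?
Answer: $67830$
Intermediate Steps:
$W = -10$
$B{\left(t,L \right)} = -4 - 10 L$
$g{\left(P,n \right)} = 64 n + 66 P$ ($g{\left(P,n \right)} = 66 P + 64 n = 64 n + 66 P$)
$g{\left(53,B{\left(2,R{\left(-2 \right)} \right)} \right)} 15 = \left(64 \left(-4 - -20\right) + 66 \cdot 53\right) 15 = \left(64 \left(-4 + 20\right) + 3498\right) 15 = \left(64 \cdot 16 + 3498\right) 15 = \left(1024 + 3498\right) 15 = 4522 \cdot 15 = 67830$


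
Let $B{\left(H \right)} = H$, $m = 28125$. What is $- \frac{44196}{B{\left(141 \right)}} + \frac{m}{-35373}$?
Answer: $- \frac{174145637}{554177} \approx -314.24$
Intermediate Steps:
$- \frac{44196}{B{\left(141 \right)}} + \frac{m}{-35373} = - \frac{44196}{141} + \frac{28125}{-35373} = \left(-44196\right) \frac{1}{141} + 28125 \left(- \frac{1}{35373}\right) = - \frac{14732}{47} - \frac{9375}{11791} = - \frac{174145637}{554177}$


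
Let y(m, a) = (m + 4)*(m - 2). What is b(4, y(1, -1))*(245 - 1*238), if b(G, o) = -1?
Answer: -7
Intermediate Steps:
y(m, a) = (-2 + m)*(4 + m) (y(m, a) = (4 + m)*(-2 + m) = (-2 + m)*(4 + m))
b(4, y(1, -1))*(245 - 1*238) = -(245 - 1*238) = -(245 - 238) = -1*7 = -7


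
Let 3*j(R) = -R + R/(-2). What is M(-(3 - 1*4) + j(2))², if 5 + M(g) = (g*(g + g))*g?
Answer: 25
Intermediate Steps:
j(R) = -R/2 (j(R) = (-R + R/(-2))/3 = (-R + R*(-½))/3 = (-R - R/2)/3 = (-3*R/2)/3 = -R/2)
M(g) = -5 + 2*g³ (M(g) = -5 + (g*(g + g))*g = -5 + (g*(2*g))*g = -5 + (2*g²)*g = -5 + 2*g³)
M(-(3 - 1*4) + j(2))² = (-5 + 2*(-(3 - 1*4) - ½*2)³)² = (-5 + 2*(-(3 - 4) - 1)³)² = (-5 + 2*(-1*(-1) - 1)³)² = (-5 + 2*(1 - 1)³)² = (-5 + 2*0³)² = (-5 + 2*0)² = (-5 + 0)² = (-5)² = 25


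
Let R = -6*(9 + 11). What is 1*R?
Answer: -120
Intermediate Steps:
R = -120 (R = -6*20 = -120)
1*R = 1*(-120) = -120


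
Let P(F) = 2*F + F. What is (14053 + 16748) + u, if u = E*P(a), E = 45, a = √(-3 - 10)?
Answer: 30801 + 135*I*√13 ≈ 30801.0 + 486.75*I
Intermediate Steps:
a = I*√13 (a = √(-13) = I*√13 ≈ 3.6056*I)
P(F) = 3*F
u = 135*I*√13 (u = 45*(3*(I*√13)) = 45*(3*I*√13) = 135*I*√13 ≈ 486.75*I)
(14053 + 16748) + u = (14053 + 16748) + 135*I*√13 = 30801 + 135*I*√13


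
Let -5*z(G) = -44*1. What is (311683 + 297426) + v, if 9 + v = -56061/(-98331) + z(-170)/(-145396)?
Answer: 3628446123279768/5957055865 ≈ 6.0910e+5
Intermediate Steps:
z(G) = 44/5 (z(G) = -(-44)/5 = -⅕*(-44) = 44/5)
v = -50217594517/5957055865 (v = -9 + (-56061/(-98331) + (44/5)/(-145396)) = -9 + (-56061*(-1/98331) + (44/5)*(-1/145396)) = -9 + (18687/32777 - 11/181745) = -9 + 3395908268/5957055865 = -50217594517/5957055865 ≈ -8.4299)
(311683 + 297426) + v = (311683 + 297426) - 50217594517/5957055865 = 609109 - 50217594517/5957055865 = 3628446123279768/5957055865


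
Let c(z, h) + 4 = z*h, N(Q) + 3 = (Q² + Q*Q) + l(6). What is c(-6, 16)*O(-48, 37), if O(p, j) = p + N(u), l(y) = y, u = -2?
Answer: 3700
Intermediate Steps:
N(Q) = 3 + 2*Q² (N(Q) = -3 + ((Q² + Q*Q) + 6) = -3 + ((Q² + Q²) + 6) = -3 + (2*Q² + 6) = -3 + (6 + 2*Q²) = 3 + 2*Q²)
O(p, j) = 11 + p (O(p, j) = p + (3 + 2*(-2)²) = p + (3 + 2*4) = p + (3 + 8) = p + 11 = 11 + p)
c(z, h) = -4 + h*z (c(z, h) = -4 + z*h = -4 + h*z)
c(-6, 16)*O(-48, 37) = (-4 + 16*(-6))*(11 - 48) = (-4 - 96)*(-37) = -100*(-37) = 3700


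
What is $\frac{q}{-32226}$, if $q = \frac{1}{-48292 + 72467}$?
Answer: $- \frac{1}{779063550} \approx -1.2836 \cdot 10^{-9}$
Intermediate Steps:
$q = \frac{1}{24175} \approx 4.1365 \cdot 10^{-5}$
$\frac{q}{-32226} = \frac{1}{24175 \left(-32226\right)} = \frac{1}{24175} \left(- \frac{1}{32226}\right) = - \frac{1}{779063550}$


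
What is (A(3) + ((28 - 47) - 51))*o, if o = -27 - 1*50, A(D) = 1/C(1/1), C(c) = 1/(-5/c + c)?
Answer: 5698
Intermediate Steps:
C(c) = 1/(c - 5/c)
A(D) = -4 (A(D) = 1/(1/(1*(-5 + (1/1)²))) = 1/(1/(-5 + 1²)) = 1/(1/(-5 + 1)) = 1/(1/(-4)) = 1/(1*(-¼)) = 1/(-¼) = -4)
o = -77 (o = -27 - 50 = -77)
(A(3) + ((28 - 47) - 51))*o = (-4 + ((28 - 47) - 51))*(-77) = (-4 + (-19 - 51))*(-77) = (-4 - 70)*(-77) = -74*(-77) = 5698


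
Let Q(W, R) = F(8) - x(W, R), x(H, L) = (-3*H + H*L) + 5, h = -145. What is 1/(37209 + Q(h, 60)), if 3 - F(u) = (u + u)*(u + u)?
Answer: 1/45216 ≈ 2.2116e-5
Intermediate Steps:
x(H, L) = 5 - 3*H + H*L
F(u) = 3 - 4*u**2 (F(u) = 3 - (u + u)*(u + u) = 3 - 2*u*2*u = 3 - 4*u**2)
Q(W, R) = -258 + 3*W - R*W (Q(W, R) = (3 - 4*8**2) - (5 - 3*W + W*R) = (3 - 4*64) - (5 - 3*W + R*W) = (3 - 256) + (-5 + 3*W - R*W) = -253 + (-5 + 3*W - R*W) = -258 + 3*W - R*W)
1/(37209 + Q(h, 60)) = 1/(37209 + (-258 + 3*(-145) - 1*60*(-145))) = 1/(37209 + (-258 - 435 + 8700)) = 1/(37209 + 8007) = 1/45216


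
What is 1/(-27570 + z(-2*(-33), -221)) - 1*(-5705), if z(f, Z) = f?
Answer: 156910319/27504 ≈ 5705.0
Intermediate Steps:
1/(-27570 + z(-2*(-33), -221)) - 1*(-5705) = 1/(-27570 - 2*(-33)) - 1*(-5705) = 1/(-27570 + 66) + 5705 = 1/(-27504) + 5705 = -1/27504 + 5705 = 156910319/27504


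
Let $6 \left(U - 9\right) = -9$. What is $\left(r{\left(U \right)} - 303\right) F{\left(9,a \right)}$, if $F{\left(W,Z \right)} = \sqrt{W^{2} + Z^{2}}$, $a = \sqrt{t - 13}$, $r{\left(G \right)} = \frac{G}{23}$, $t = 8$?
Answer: $- \frac{13923 \sqrt{19}}{23} \approx -2638.6$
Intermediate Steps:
$U = \frac{15}{2}$ ($U = 9 + \frac{1}{6} \left(-9\right) = 9 - \frac{3}{2} = \frac{15}{2} \approx 7.5$)
$r{\left(G \right)} = \frac{G}{23}$ ($r{\left(G \right)} = G \frac{1}{23} = \frac{G}{23}$)
$a = i \sqrt{5}$ ($a = \sqrt{8 - 13} = \sqrt{-5} = i \sqrt{5} \approx 2.2361 i$)
$\left(r{\left(U \right)} - 303\right) F{\left(9,a \right)} = \left(\frac{1}{23} \cdot \frac{15}{2} - 303\right) \sqrt{9^{2} + \left(i \sqrt{5}\right)^{2}} = \left(\frac{15}{46} - 303\right) \sqrt{81 - 5} = - \frac{13923 \sqrt{76}}{46} = - \frac{13923 \cdot 2 \sqrt{19}}{46} = - \frac{13923 \sqrt{19}}{23}$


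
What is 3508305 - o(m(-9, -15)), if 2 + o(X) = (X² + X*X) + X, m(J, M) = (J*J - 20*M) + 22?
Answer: 3183086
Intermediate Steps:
m(J, M) = 22 + J² - 20*M (m(J, M) = (J² - 20*M) + 22 = 22 + J² - 20*M)
o(X) = -2 + X + 2*X² (o(X) = -2 + ((X² + X*X) + X) = -2 + ((X² + X²) + X) = -2 + (2*X² + X) = -2 + (X + 2*X²) = -2 + X + 2*X²)
3508305 - o(m(-9, -15)) = 3508305 - (-2 + (22 + (-9)² - 20*(-15)) + 2*(22 + (-9)² - 20*(-15))²) = 3508305 - (-2 + (22 + 81 + 300) + 2*(22 + 81 + 300)²) = 3508305 - (-2 + 403 + 2*403²) = 3508305 - (-2 + 403 + 2*162409) = 3508305 - (-2 + 403 + 324818) = 3508305 - 1*325219 = 3508305 - 325219 = 3183086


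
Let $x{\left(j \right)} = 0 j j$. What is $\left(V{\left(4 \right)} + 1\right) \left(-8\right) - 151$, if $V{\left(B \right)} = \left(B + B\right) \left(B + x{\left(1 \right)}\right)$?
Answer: $-415$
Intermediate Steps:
$x{\left(j \right)} = 0$ ($x{\left(j \right)} = 0 j = 0$)
$V{\left(B \right)} = 2 B^{2}$ ($V{\left(B \right)} = \left(B + B\right) \left(B + 0\right) = 2 B B = 2 B^{2}$)
$\left(V{\left(4 \right)} + 1\right) \left(-8\right) - 151 = \left(2 \cdot 4^{2} + 1\right) \left(-8\right) - 151 = \left(2 \cdot 16 + 1\right) \left(-8\right) - 151 = \left(32 + 1\right) \left(-8\right) - 151 = 33 \left(-8\right) - 151 = -264 - 151 = -415$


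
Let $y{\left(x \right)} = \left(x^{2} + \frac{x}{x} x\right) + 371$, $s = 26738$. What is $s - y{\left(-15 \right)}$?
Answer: $26157$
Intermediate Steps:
$y{\left(x \right)} = 371 + x + x^{2}$ ($y{\left(x \right)} = \left(x^{2} + 1 x\right) + 371 = \left(x^{2} + x\right) + 371 = \left(x + x^{2}\right) + 371 = 371 + x + x^{2}$)
$s - y{\left(-15 \right)} = 26738 - \left(371 - 15 + \left(-15\right)^{2}\right) = 26738 - \left(371 - 15 + 225\right) = 26738 - 581 = 26157$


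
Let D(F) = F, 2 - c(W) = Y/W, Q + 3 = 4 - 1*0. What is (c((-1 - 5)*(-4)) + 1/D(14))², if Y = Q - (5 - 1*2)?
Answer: 32761/7056 ≈ 4.6430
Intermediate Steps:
Q = 1 (Q = -3 + (4 - 1*0) = -3 + (4 + 0) = -3 + 4 = 1)
Y = -2 (Y = 1 - (5 - 1*2) = 1 - (5 - 2) = 1 - 1*3 = 1 - 3 = -2)
c(W) = 2 + 2/W (c(W) = 2 - (-2)/W = 2 + 2/W)
(c((-1 - 5)*(-4)) + 1/D(14))² = ((2 + 2/(((-1 - 5)*(-4)))) + 1/14)² = ((2 + 2/((-6*(-4)))) + 1/14)² = ((2 + 2/24) + 1/14)² = ((2 + 2*(1/24)) + 1/14)² = ((2 + 1/12) + 1/14)² = (25/12 + 1/14)² = (181/84)² = 32761/7056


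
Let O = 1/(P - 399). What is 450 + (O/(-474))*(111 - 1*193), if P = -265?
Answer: 70815559/157368 ≈ 450.00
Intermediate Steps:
O = -1/664 (O = 1/(-265 - 399) = 1/(-664) = -1/664 ≈ -0.0015060)
450 + (O/(-474))*(111 - 1*193) = 450 + (-1/664/(-474))*(111 - 1*193) = 450 + (-1/664*(-1/474))*(111 - 193) = 450 + (1/314736)*(-82) = 450 - 41/157368 = 70815559/157368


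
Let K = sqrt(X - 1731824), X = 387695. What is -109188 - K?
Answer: -109188 - I*sqrt(1344129) ≈ -1.0919e+5 - 1159.4*I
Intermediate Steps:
K = I*sqrt(1344129) (K = sqrt(387695 - 1731824) = sqrt(-1344129) = I*sqrt(1344129) ≈ 1159.4*I)
-109188 - K = -109188 - I*sqrt(1344129)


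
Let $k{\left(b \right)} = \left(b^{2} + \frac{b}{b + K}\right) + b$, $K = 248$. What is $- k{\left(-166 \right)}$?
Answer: $- \frac{1122907}{41} \approx -27388.0$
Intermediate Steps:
$k{\left(b \right)} = b + b^{2} + \frac{b}{248 + b}$ ($k{\left(b \right)} = \left(b^{2} + \frac{b}{b + 248}\right) + b = \left(b^{2} + \frac{b}{248 + b}\right) + b = b + b^{2} + \frac{b}{248 + b}$)
$- k{\left(-166 \right)} = - \frac{\left(-166\right) \left(249 + \left(-166\right)^{2} + 249 \left(-166\right)\right)}{248 - 166} = - \frac{\left(-166\right) \left(249 + 27556 - 41334\right)}{82} = - \frac{\left(-166\right) \left(-13529\right)}{82} = \left(-1\right) \frac{1122907}{41} = - \frac{1122907}{41}$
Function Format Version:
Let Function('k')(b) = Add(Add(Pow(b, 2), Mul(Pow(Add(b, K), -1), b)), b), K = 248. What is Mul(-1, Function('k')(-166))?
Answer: Rational(-1122907, 41) ≈ -27388.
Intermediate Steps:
Function('k')(b) = Add(b, Pow(b, 2), Mul(b, Pow(Add(248, b), -1))) (Function('k')(b) = Add(Add(Pow(b, 2), Mul(Pow(Add(b, 248), -1), b)), b) = Add(Add(Pow(b, 2), Mul(Pow(Add(248, b), -1), b)), b) = Add(Add(Pow(b, 2), Mul(b, Pow(Add(248, b), -1))), b) = Add(b, Pow(b, 2), Mul(b, Pow(Add(248, b), -1))))
Mul(-1, Function('k')(-166)) = Mul(-1, Mul(-166, Pow(Add(248, -166), -1), Add(249, Pow(-166, 2), Mul(249, -166)))) = Mul(-1, Mul(-166, Pow(82, -1), Add(249, 27556, -41334))) = Mul(-1, Mul(-166, Rational(1, 82), -13529)) = Mul(-1, Rational(1122907, 41)) = Rational(-1122907, 41)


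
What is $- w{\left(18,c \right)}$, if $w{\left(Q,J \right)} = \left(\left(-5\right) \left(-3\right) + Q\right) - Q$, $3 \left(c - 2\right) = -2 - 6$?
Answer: $-15$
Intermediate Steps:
$c = - \frac{2}{3}$ ($c = 2 + \frac{-2 - 6}{3} = 2 + \frac{1}{3} \left(-8\right) = 2 - \frac{8}{3} = - \frac{2}{3} \approx -0.66667$)
$w{\left(Q,J \right)} = 15$ ($w{\left(Q,J \right)} = \left(15 + Q\right) - Q = 15$)
$- w{\left(18,c \right)} = \left(-1\right) 15 = -15$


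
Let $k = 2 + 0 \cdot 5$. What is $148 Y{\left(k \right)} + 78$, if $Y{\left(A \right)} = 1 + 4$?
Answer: $818$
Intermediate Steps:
$k = 2$ ($k = 2 + 0 = 2$)
$Y{\left(A \right)} = 5$
$148 Y{\left(k \right)} + 78 = 148 \cdot 5 + 78 = 740 + 78 = 818$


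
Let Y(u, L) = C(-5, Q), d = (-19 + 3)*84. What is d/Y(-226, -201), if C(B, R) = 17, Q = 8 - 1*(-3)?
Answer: -1344/17 ≈ -79.059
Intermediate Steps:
d = -1344 (d = -16*84 = -1344)
Q = 11 (Q = 8 + 3 = 11)
Y(u, L) = 17
d/Y(-226, -201) = -1344/17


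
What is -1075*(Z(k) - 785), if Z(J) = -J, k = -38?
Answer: 803025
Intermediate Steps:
-1075*(Z(k) - 785) = -1075*(-1*(-38) - 785) = -1075*(38 - 785) = -1075*(-747) = 803025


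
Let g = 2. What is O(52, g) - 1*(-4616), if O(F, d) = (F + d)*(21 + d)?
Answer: 5858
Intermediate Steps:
O(F, d) = (21 + d)*(F + d)
O(52, g) - 1*(-4616) = (2² + 21*52 + 21*2 + 52*2) - 1*(-4616) = (4 + 1092 + 42 + 104) + 4616 = 1242 + 4616 = 5858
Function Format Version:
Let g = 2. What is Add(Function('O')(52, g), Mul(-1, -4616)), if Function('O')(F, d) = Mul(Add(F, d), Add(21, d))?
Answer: 5858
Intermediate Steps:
Function('O')(F, d) = Mul(Add(21, d), Add(F, d))
Add(Function('O')(52, g), Mul(-1, -4616)) = Add(Add(Pow(2, 2), Mul(21, 52), Mul(21, 2), Mul(52, 2)), Mul(-1, -4616)) = Add(Add(4, 1092, 42, 104), 4616) = Add(1242, 4616) = 5858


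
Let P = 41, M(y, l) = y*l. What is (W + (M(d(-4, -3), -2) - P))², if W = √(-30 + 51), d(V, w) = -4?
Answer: (33 - √21)² ≈ 807.55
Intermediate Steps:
M(y, l) = l*y
W = √21 ≈ 4.5826
(W + (M(d(-4, -3), -2) - P))² = (√21 + (-2*(-4) - 1*41))² = (√21 + (8 - 41))² = (√21 - 33)² = (-33 + √21)²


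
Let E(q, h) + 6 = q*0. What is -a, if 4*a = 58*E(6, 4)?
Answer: 87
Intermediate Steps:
E(q, h) = -6 (E(q, h) = -6 + q*0 = -6 + 0 = -6)
a = -87 (a = (58*(-6))/4 = (¼)*(-348) = -87)
-a = -1*(-87) = 87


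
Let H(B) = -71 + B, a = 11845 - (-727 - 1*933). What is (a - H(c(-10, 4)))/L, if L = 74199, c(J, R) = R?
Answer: 4524/24733 ≈ 0.18291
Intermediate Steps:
a = 13505 (a = 11845 - (-727 - 933) = 11845 - 1*(-1660) = 11845 + 1660 = 13505)
(a - H(c(-10, 4)))/L = (13505 - (-71 + 4))/74199 = (13505 - 1*(-67))*(1/74199) = (13505 + 67)*(1/74199) = 13572*(1/74199) = 4524/24733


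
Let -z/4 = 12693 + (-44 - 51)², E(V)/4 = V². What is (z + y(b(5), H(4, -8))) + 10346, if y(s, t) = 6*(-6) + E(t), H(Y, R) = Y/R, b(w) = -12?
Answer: -76561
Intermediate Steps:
E(V) = 4*V²
y(s, t) = -36 + 4*t² (y(s, t) = 6*(-6) + 4*t² = -36 + 4*t²)
z = -86872 (z = -4*(12693 + (-44 - 51)²) = -4*(12693 + (-95)²) = -4*(12693 + 9025) = -4*21718 = -86872)
(z + y(b(5), H(4, -8))) + 10346 = (-86872 + (-36 + 4*(4/(-8))²)) + 10346 = (-86872 + (-36 + 4*(4*(-⅛))²)) + 10346 = (-86872 + (-36 + 4*(-½)²)) + 10346 = (-86872 + (-36 + 4*(¼))) + 10346 = (-86872 + (-36 + 1)) + 10346 = (-86872 - 35) + 10346 = -86907 + 10346 = -76561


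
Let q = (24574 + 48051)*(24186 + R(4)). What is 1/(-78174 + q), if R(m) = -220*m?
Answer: 1/1692520076 ≈ 5.9083e-10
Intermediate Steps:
q = 1692598250 (q = (24574 + 48051)*(24186 - 220*4) = 72625*(24186 - 880) = 72625*23306 = 1692598250)
1/(-78174 + q) = 1/(-78174 + 1692598250) = 1/1692520076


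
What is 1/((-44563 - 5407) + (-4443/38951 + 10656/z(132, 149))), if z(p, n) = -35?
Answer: -1363285/68538568811 ≈ -1.9891e-5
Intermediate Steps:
1/((-44563 - 5407) + (-4443/38951 + 10656/z(132, 149))) = 1/((-44563 - 5407) + (-4443/38951 + 10656/(-35))) = 1/(-49970 + (-4443*1/38951 + 10656*(-1/35))) = 1/(-49970 + (-4443/38951 - 10656/35)) = 1/(-49970 - 415217361/1363285) = 1/(-68538568811/1363285) = -1363285/68538568811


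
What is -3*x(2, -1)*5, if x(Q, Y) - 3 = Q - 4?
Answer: -15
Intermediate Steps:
x(Q, Y) = -1 + Q (x(Q, Y) = 3 + (Q - 4) = 3 + (-4 + Q) = -1 + Q)
-3*x(2, -1)*5 = -3*(-1 + 2)*5 = -3*1*5 = -3*5 = -15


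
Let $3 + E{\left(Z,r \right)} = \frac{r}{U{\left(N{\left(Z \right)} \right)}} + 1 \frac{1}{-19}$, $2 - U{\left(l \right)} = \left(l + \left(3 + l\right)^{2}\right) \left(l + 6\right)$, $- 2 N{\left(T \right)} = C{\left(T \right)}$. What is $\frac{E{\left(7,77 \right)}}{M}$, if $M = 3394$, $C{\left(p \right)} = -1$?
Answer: $- \frac{24615}{20861221} \approx -0.0011799$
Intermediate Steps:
$N{\left(T \right)} = \frac{1}{2}$ ($N{\left(T \right)} = \left(- \frac{1}{2}\right) \left(-1\right) = \frac{1}{2}$)
$U{\left(l \right)} = 2 - \left(6 + l\right) \left(l + \left(3 + l\right)^{2}\right)$ ($U{\left(l \right)} = 2 - \left(l + \left(3 + l\right)^{2}\right) \left(l + 6\right) = 2 - \left(l + \left(3 + l\right)^{2}\right) \left(6 + l\right) = 2 - \left(6 + l\right) \left(l + \left(3 + l\right)^{2}\right)$)
$E{\left(Z,r \right)} = - \frac{58}{19} - \frac{8 r}{647}$ ($E{\left(Z,r \right)} = -3 + \left(\frac{r}{-52 - \left(\frac{1}{2}\right)^{3} - \frac{51}{2} - \frac{13}{4}} + 1 \frac{1}{-19}\right) = -3 + \left(\frac{r}{-52 - \frac{1}{8} - \frac{51}{2} - \frac{13}{4}} + 1 \left(- \frac{1}{19}\right)\right) = -3 + \left(\frac{r}{-52 - \frac{1}{8} - \frac{51}{2} - \frac{13}{4}} - \frac{1}{19}\right) = -3 + \left(\frac{r}{- \frac{647}{8}} - \frac{1}{19}\right) = -3 + \left(r \left(- \frac{8}{647}\right) - \frac{1}{19}\right) = -3 - \left(\frac{1}{19} + \frac{8 r}{647}\right) = - \frac{58}{19} - \frac{8 r}{647}$)
$\frac{E{\left(7,77 \right)}}{M} = \frac{- \frac{58}{19} - \frac{616}{647}}{3394} = \left(- \frac{58}{19} - \frac{616}{647}\right) \frac{1}{3394} = \left(- \frac{49230}{12293}\right) \frac{1}{3394} = - \frac{24615}{20861221}$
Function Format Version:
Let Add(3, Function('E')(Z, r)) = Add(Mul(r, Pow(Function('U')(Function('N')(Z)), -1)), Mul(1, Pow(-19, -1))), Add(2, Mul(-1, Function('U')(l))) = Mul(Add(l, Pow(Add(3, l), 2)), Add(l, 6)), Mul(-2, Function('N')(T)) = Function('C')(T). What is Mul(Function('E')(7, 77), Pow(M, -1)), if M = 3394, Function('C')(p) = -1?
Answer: Rational(-24615, 20861221) ≈ -0.0011799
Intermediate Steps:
Function('N')(T) = Rational(1, 2) (Function('N')(T) = Mul(Rational(-1, 2), -1) = Rational(1, 2))
Function('U')(l) = Add(2, Mul(-1, Add(6, l), Add(l, Pow(Add(3, l), 2)))) (Function('U')(l) = Add(2, Mul(-1, Mul(Add(l, Pow(Add(3, l), 2)), Add(l, 6)))) = Add(2, Mul(-1, Mul(Add(l, Pow(Add(3, l), 2)), Add(6, l)))) = Add(2, Mul(-1, Mul(Add(6, l), Add(l, Pow(Add(3, l), 2))))) = Add(2, Mul(-1, Add(6, l), Add(l, Pow(Add(3, l), 2)))))
Function('E')(Z, r) = Add(Rational(-58, 19), Mul(Rational(-8, 647), r)) (Function('E')(Z, r) = Add(-3, Add(Mul(r, Pow(Add(-52, Mul(-1, Pow(Rational(1, 2), 3)), Mul(-51, Rational(1, 2)), Mul(-13, Pow(Rational(1, 2), 2))), -1)), Mul(1, Pow(-19, -1)))) = Add(-3, Add(Mul(r, Pow(Add(-52, Mul(-1, Rational(1, 8)), Rational(-51, 2), Mul(-13, Rational(1, 4))), -1)), Mul(1, Rational(-1, 19)))) = Add(-3, Add(Mul(r, Pow(Add(-52, Rational(-1, 8), Rational(-51, 2), Rational(-13, 4)), -1)), Rational(-1, 19))) = Add(-3, Add(Mul(r, Pow(Rational(-647, 8), -1)), Rational(-1, 19))) = Add(-3, Add(Mul(r, Rational(-8, 647)), Rational(-1, 19))) = Add(-3, Add(Mul(Rational(-8, 647), r), Rational(-1, 19))) = Add(-3, Add(Rational(-1, 19), Mul(Rational(-8, 647), r))) = Add(Rational(-58, 19), Mul(Rational(-8, 647), r)))
Mul(Function('E')(7, 77), Pow(M, -1)) = Mul(Add(Rational(-58, 19), Mul(Rational(-8, 647), 77)), Pow(3394, -1)) = Mul(Add(Rational(-58, 19), Rational(-616, 647)), Rational(1, 3394)) = Mul(Rational(-49230, 12293), Rational(1, 3394)) = Rational(-24615, 20861221)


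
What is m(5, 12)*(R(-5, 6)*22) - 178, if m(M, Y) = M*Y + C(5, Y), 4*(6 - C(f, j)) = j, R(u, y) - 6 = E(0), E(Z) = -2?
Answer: 5366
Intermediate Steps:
R(u, y) = 4 (R(u, y) = 6 - 2 = 4)
C(f, j) = 6 - j/4
m(M, Y) = 6 - Y/4 + M*Y (m(M, Y) = M*Y + (6 - Y/4) = 6 - Y/4 + M*Y)
m(5, 12)*(R(-5, 6)*22) - 178 = (6 - 1/4*12 + 5*12)*(4*22) - 178 = (6 - 3 + 60)*88 - 178 = 63*88 - 178 = 5544 - 178 = 5366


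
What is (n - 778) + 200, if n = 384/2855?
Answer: -1649806/2855 ≈ -577.87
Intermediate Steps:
n = 384/2855 (n = 384*(1/2855) = 384/2855 ≈ 0.13450)
(n - 778) + 200 = (384/2855 - 778) + 200 = -2220806/2855 + 200 = -1649806/2855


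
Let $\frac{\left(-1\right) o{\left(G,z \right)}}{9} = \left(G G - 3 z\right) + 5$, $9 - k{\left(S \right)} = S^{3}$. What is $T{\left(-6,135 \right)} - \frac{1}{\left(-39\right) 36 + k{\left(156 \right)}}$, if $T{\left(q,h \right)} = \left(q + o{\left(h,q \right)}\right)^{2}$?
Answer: $\frac{102442612097110285}{3797811} \approx 2.6974 \cdot 10^{10}$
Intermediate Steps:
$k{\left(S \right)} = 9 - S^{3}$
$o{\left(G,z \right)} = -45 - 9 G^{2} + 27 z$ ($o{\left(G,z \right)} = - 9 \left(\left(G G - 3 z\right) + 5\right) = - 9 \left(\left(G^{2} - 3 z\right) + 5\right) = - 9 \left(5 + G^{2} - 3 z\right) = -45 - 9 G^{2} + 27 z$)
$T{\left(q,h \right)} = \left(-45 - 9 h^{2} + 28 q\right)^{2}$ ($T{\left(q,h \right)} = \left(q - \left(45 - 27 q + 9 h^{2}\right)\right)^{2} = \left(-45 - 9 h^{2} + 28 q\right)^{2}$)
$T{\left(-6,135 \right)} - \frac{1}{\left(-39\right) 36 + k{\left(156 \right)}} = \left(45 - -168 + 9 \cdot 135^{2}\right)^{2} - \frac{1}{\left(-39\right) 36 + \left(9 - 156^{3}\right)} = \left(45 + 168 + 9 \cdot 18225\right)^{2} - \frac{1}{-1404 + \left(9 - 3796416\right)} = \left(45 + 168 + 164025\right)^{2} - \frac{1}{-1404 + \left(9 - 3796416\right)} = 164238^{2} - \frac{1}{-1404 - 3796407} = 26974120644 - \frac{1}{-3797811} = 26974120644 - - \frac{1}{3797811} = 26974120644 + \frac{1}{3797811} = \frac{102442612097110285}{3797811}$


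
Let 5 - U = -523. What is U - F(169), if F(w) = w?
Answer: 359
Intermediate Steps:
U = 528 (U = 5 - 1*(-523) = 5 + 523 = 528)
U - F(169) = 528 - 1*169 = 528 - 169 = 359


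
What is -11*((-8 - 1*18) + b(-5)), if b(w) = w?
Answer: 341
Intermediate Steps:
-11*((-8 - 1*18) + b(-5)) = -11*((-8 - 1*18) - 5) = -11*((-8 - 18) - 5) = -11*(-26 - 5) = -11*(-31) = 341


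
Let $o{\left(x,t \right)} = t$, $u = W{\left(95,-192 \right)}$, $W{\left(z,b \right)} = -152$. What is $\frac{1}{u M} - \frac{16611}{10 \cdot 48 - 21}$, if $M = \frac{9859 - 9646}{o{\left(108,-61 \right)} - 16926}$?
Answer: $- \frac{58888967}{1651176} \approx -35.665$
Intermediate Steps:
$u = -152$
$M = - \frac{213}{16987}$ ($M = \frac{9859 - 9646}{-61 - 16926} = \frac{213}{-16987} = 213 \left(- \frac{1}{16987}\right) = - \frac{213}{16987} \approx -0.012539$)
$\frac{1}{u M} - \frac{16611}{10 \cdot 48 - 21} = \frac{1}{\left(-152\right) \left(- \frac{213}{16987}\right)} - \frac{16611}{10 \cdot 48 - 21} = \left(- \frac{1}{152}\right) \left(- \frac{16987}{213}\right) - \frac{16611}{480 - 21} = \frac{16987}{32376} - \frac{16611}{459} = \frac{16987}{32376} - \frac{5537}{153} = - \frac{58888967}{1651176}$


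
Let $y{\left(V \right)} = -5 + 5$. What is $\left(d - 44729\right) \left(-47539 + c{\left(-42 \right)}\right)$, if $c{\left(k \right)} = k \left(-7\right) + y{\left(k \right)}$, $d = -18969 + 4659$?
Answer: $2789297555$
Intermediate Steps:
$d = -14310$
$y{\left(V \right)} = 0$
$c{\left(k \right)} = - 7 k$ ($c{\left(k \right)} = k \left(-7\right) + 0 = - 7 k + 0 = - 7 k$)
$\left(d - 44729\right) \left(-47539 + c{\left(-42 \right)}\right) = \left(-14310 - 44729\right) \left(-47539 - -294\right) = - 59039 \left(-47539 + 294\right) = \left(-59039\right) \left(-47245\right) = 2789297555$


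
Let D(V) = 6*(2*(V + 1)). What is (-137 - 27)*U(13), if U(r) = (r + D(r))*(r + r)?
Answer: -771784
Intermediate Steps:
D(V) = 12 + 12*V (D(V) = 6*(2*(1 + V)) = 6*(2 + 2*V) = 12 + 12*V)
U(r) = 2*r*(12 + 13*r) (U(r) = (r + (12 + 12*r))*(r + r) = (12 + 13*r)*(2*r) = 2*r*(12 + 13*r))
(-137 - 27)*U(13) = (-137 - 27)*(2*13*(12 + 13*13)) = -328*13*(12 + 169) = -328*13*181 = -164*4706 = -771784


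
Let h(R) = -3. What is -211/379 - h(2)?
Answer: 926/379 ≈ 2.4433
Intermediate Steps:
-211/379 - h(2) = -211/379 - 1*(-3) = -211*1/379 + 3 = -211/379 + 3 = 926/379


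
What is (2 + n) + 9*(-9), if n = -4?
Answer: -83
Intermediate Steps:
(2 + n) + 9*(-9) = (2 - 4) + 9*(-9) = -2 - 81 = -83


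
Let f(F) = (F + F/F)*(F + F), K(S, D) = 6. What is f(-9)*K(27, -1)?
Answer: 864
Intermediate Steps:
f(F) = 2*F*(1 + F) (f(F) = (F + 1)*(2*F) = (1 + F)*(2*F) = 2*F*(1 + F))
f(-9)*K(27, -1) = (2*(-9)*(1 - 9))*6 = (2*(-9)*(-8))*6 = 144*6 = 864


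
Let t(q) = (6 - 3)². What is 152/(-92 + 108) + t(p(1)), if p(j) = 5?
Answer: 37/2 ≈ 18.500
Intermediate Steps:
t(q) = 9 (t(q) = 3² = 9)
152/(-92 + 108) + t(p(1)) = 152/(-92 + 108) + 9 = 152/16 + 9 = (1/16)*152 + 9 = 19/2 + 9 = 37/2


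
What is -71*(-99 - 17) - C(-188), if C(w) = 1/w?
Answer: 1548369/188 ≈ 8236.0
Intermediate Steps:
-71*(-99 - 17) - C(-188) = -71*(-99 - 17) - 1/(-188) = -71*(-116) - 1*(-1/188) = 8236 + 1/188 = 1548369/188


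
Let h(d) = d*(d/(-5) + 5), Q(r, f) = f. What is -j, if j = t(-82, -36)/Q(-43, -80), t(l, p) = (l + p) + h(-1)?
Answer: -77/50 ≈ -1.5400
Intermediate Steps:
h(d) = d*(5 - d/5) (h(d) = d*(d*(-⅕) + 5) = d*(-d/5 + 5) = d*(5 - d/5))
t(l, p) = -26/5 + l + p (t(l, p) = (l + p) + (⅕)*(-1)*(25 - 1*(-1)) = (l + p) + (⅕)*(-1)*(25 + 1) = (l + p) + (⅕)*(-1)*26 = (l + p) - 26/5 = -26/5 + l + p)
j = 77/50 (j = (-26/5 - 82 - 36)/(-80) = -616/5*(-1/80) = 77/50 ≈ 1.5400)
-j = -1*77/50 = -77/50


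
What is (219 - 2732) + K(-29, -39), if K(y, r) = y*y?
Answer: -1672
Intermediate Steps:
K(y, r) = y²
(219 - 2732) + K(-29, -39) = (219 - 2732) + (-29)² = -2513 + 841 = -1672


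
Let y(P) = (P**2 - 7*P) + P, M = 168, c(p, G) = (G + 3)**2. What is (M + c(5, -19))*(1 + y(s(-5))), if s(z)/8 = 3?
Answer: 183592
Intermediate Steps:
c(p, G) = (3 + G)**2
s(z) = 24 (s(z) = 8*3 = 24)
y(P) = P**2 - 6*P
(M + c(5, -19))*(1 + y(s(-5))) = (168 + (3 - 19)**2)*(1 + 24*(-6 + 24)) = (168 + (-16)**2)*(1 + 24*18) = (168 + 256)*(1 + 432) = 424*433 = 183592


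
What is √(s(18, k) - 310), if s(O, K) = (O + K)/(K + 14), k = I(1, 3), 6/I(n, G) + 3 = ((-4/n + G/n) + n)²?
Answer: I*√2778/3 ≈ 17.569*I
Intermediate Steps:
I(n, G) = 6/(-3 + (n - 4/n + G/n)²) (I(n, G) = 6/(-3 + ((-4/n + G/n) + n)²) = 6/(-3 + (n - 4/n + G/n)²))
k = -2 (k = -6*1²/(-(-4 + 3 + 1²)² + 3*1²) = -6*1/(-(-4 + 3 + 1)² + 3*1) = -6*1/(-1*0² + 3) = -6*1/(-1*0 + 3) = -6*1/(0 + 3) = -6*1/3 = -6*1*⅓ = -2)
s(O, K) = (K + O)/(14 + K)
√(s(18, k) - 310) = √((-2 + 18)/(14 - 2) - 310) = √(16/12 - 310) = √((1/12)*16 - 310) = √(4/3 - 310) = √(-926/3) = I*√2778/3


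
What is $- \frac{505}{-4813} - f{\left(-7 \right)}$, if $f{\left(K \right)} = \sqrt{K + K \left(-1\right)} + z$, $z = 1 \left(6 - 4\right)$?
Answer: $- \frac{9121}{4813} \approx -1.8951$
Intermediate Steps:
$z = 2$ ($z = 1 \cdot 2 = 2$)
$f{\left(K \right)} = 2$ ($f{\left(K \right)} = \sqrt{K + K \left(-1\right)} + 2 = \sqrt{K - K} + 2 = \sqrt{0} + 2 = 0 + 2 = 2$)
$- \frac{505}{-4813} - f{\left(-7 \right)} = - \frac{505}{-4813} - 2 = \left(-505\right) \left(- \frac{1}{4813}\right) - 2 = \frac{505}{4813} - 2 = - \frac{9121}{4813}$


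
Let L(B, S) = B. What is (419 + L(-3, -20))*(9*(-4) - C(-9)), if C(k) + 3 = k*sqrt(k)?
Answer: -13728 + 11232*I ≈ -13728.0 + 11232.0*I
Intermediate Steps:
C(k) = -3 + k**(3/2) (C(k) = -3 + k*sqrt(k) = -3 + k**(3/2))
(419 + L(-3, -20))*(9*(-4) - C(-9)) = (419 - 3)*(9*(-4) - (-3 + (-9)**(3/2))) = 416*(-36 - (-3 - 27*I)) = 416*(-36 + (3 + 27*I)) = 416*(-33 + 27*I) = -13728 + 11232*I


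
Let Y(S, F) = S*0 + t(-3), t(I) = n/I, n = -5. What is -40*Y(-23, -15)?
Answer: -200/3 ≈ -66.667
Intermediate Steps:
t(I) = -5/I
Y(S, F) = 5/3 (Y(S, F) = S*0 - 5/(-3) = 0 - 5*(-1/3) = 0 + 5/3 = 5/3)
-40*Y(-23, -15) = -40*5/3 = -200/3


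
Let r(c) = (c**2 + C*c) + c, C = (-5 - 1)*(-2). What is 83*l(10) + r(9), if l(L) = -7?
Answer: -383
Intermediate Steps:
C = 12 (C = -6*(-2) = 12)
r(c) = c**2 + 13*c (r(c) = (c**2 + 12*c) + c = c**2 + 13*c)
83*l(10) + r(9) = 83*(-7) + 9*(13 + 9) = -581 + 9*22 = -581 + 198 = -383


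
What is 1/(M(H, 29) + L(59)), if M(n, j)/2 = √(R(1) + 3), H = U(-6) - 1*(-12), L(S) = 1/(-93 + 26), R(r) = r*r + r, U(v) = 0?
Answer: 67/89779 + 8978*√5/89779 ≈ 0.22436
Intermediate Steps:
R(r) = r + r² (R(r) = r² + r = r + r²)
L(S) = -1/67 (L(S) = 1/(-67) = -1/67)
H = 12 (H = 0 - 1*(-12) = 0 + 12 = 12)
M(n, j) = 2*√5 (M(n, j) = 2*√(1*(1 + 1) + 3) = 2*√(1*2 + 3) = 2*√(2 + 3) = 2*√5)
1/(M(H, 29) + L(59)) = 1/(2*√5 - 1/67) = 1/(-1/67 + 2*√5)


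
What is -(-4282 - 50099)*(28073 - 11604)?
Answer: 895600689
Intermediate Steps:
-(-4282 - 50099)*(28073 - 11604) = -(-54381)*16469 = -1*(-895600689) = 895600689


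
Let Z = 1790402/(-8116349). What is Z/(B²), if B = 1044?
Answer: -30869/152522430408 ≈ -2.0239e-7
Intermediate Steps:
Z = -1790402/8116349 (Z = 1790402*(-1/8116349) = -1790402/8116349 ≈ -0.22059)
Z/(B²) = -1790402/(8116349*(1044²)) = -1790402/8116349/1089936 = -1790402/8116349*1/1089936 = -30869/152522430408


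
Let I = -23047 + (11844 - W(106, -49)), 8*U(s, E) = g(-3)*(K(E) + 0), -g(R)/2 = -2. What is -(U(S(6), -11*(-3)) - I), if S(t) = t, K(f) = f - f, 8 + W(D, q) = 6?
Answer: -11201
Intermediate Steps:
W(D, q) = -2 (W(D, q) = -8 + 6 = -2)
g(R) = 4 (g(R) = -2*(-2) = 4)
K(f) = 0
U(s, E) = 0 (U(s, E) = (4*(0 + 0))/8 = (4*0)/8 = (⅛)*0 = 0)
I = -11201 (I = -23047 + (11844 - 1*(-2)) = -23047 + (11844 + 2) = -23047 + 11846 = -11201)
-(U(S(6), -11*(-3)) - I) = -(0 - 1*(-11201)) = -(0 + 11201) = -1*11201 = -11201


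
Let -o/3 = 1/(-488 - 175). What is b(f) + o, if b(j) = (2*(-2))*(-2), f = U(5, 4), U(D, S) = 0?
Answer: 1769/221 ≈ 8.0045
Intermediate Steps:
f = 0
b(j) = 8 (b(j) = -4*(-2) = 8)
o = 1/221 (o = -3/(-488 - 175) = -3/(-663) = -3*(-1/663) = 1/221 ≈ 0.0045249)
b(f) + o = 8 + 1/221 = 1769/221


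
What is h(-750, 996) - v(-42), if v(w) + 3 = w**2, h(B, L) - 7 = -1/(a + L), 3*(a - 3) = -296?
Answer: -4737557/2701 ≈ -1754.0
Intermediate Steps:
a = -287/3 (a = 3 + (1/3)*(-296) = 3 - 296/3 = -287/3 ≈ -95.667)
h(B, L) = 7 - 1/(-287/3 + L)
v(w) = -3 + w**2
h(-750, 996) - v(-42) = (-2012 + 21*996)/(-287 + 3*996) - (-3 + (-42)**2) = (-2012 + 20916)/(-287 + 2988) - (-3 + 1764) = 18904/2701 - 1*1761 = (1/2701)*18904 - 1761 = 18904/2701 - 1761 = -4737557/2701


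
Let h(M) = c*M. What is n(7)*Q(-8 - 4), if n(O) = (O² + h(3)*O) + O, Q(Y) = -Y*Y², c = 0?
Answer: 96768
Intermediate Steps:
h(M) = 0 (h(M) = 0*M = 0)
Q(Y) = -Y³
n(O) = O + O² (n(O) = (O² + 0*O) + O = (O² + 0) + O = O² + O = O + O²)
n(7)*Q(-8 - 4) = (7*(1 + 7))*(-(-8 - 4)³) = (7*8)*(-1*(-12)³) = 56*(-1*(-1728)) = 56*1728 = 96768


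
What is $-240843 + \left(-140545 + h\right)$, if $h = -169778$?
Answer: $-551166$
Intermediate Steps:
$-240843 + \left(-140545 + h\right) = -240843 - 310323 = -551166$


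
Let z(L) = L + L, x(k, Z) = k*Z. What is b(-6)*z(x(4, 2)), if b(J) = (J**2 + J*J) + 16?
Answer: 1408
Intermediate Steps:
x(k, Z) = Z*k
b(J) = 16 + 2*J**2 (b(J) = (J**2 + J**2) + 16 = 2*J**2 + 16 = 16 + 2*J**2)
z(L) = 2*L
b(-6)*z(x(4, 2)) = (16 + 2*(-6)**2)*(2*(2*4)) = (16 + 2*36)*(2*8) = (16 + 72)*16 = 88*16 = 1408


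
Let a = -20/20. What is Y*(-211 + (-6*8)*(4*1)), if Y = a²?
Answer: -403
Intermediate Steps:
a = -1 (a = -20*1/20 = -1)
Y = 1 (Y = (-1)² = 1)
Y*(-211 + (-6*8)*(4*1)) = 1*(-211 + (-6*8)*(4*1)) = 1*(-211 - 48*4) = 1*(-211 - 192) = 1*(-403) = -403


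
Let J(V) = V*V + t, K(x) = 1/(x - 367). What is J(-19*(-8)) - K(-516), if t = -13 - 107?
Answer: 20294873/883 ≈ 22984.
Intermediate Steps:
t = -120
K(x) = 1/(-367 + x)
J(V) = -120 + V**2 (J(V) = V*V - 120 = V**2 - 120 = -120 + V**2)
J(-19*(-8)) - K(-516) = (-120 + (-19*(-8))**2) - 1/(-367 - 516) = (-120 + 152**2) - 1/(-883) = (-120 + 23104) - 1*(-1/883) = 22984 + 1/883 = 20294873/883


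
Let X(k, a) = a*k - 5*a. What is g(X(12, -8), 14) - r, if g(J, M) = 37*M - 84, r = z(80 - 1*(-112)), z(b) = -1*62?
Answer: 496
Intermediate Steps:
z(b) = -62
r = -62
X(k, a) = -5*a + a*k
g(J, M) = -84 + 37*M
g(X(12, -8), 14) - r = (-84 + 37*14) - 1*(-62) = (-84 + 518) + 62 = 434 + 62 = 496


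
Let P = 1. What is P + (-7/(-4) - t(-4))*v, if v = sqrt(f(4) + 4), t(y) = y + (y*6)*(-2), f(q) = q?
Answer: 1 - 169*sqrt(2)/2 ≈ -118.50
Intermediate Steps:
t(y) = -11*y (t(y) = y + (6*y)*(-2) = y - 12*y = -11*y)
v = 2*sqrt(2) (v = sqrt(4 + 4) = sqrt(8) = 2*sqrt(2) ≈ 2.8284)
P + (-7/(-4) - t(-4))*v = 1 + (-7/(-4) - (-11)*(-4))*(2*sqrt(2)) = 1 + (-7*(-1/4) - 1*44)*(2*sqrt(2)) = 1 + (7/4 - 44)*(2*sqrt(2)) = 1 - 169*sqrt(2)/2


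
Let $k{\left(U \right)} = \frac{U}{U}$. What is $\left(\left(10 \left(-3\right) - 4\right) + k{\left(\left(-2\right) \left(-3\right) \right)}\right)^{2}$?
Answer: $1089$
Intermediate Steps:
$k{\left(U \right)} = 1$
$\left(\left(10 \left(-3\right) - 4\right) + k{\left(\left(-2\right) \left(-3\right) \right)}\right)^{2} = \left(\left(10 \left(-3\right) - 4\right) + 1\right)^{2} = \left(\left(-30 - 4\right) + 1\right)^{2} = \left(-34 + 1\right)^{2} = \left(-33\right)^{2} = 1089$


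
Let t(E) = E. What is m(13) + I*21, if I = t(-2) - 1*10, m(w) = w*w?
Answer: -83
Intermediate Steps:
m(w) = w²
I = -12 (I = -2 - 1*10 = -2 - 10 = -12)
m(13) + I*21 = 13² - 12*21 = 169 - 252 = -83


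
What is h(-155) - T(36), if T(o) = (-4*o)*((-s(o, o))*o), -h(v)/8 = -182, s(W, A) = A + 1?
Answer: -190352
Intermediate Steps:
s(W, A) = 1 + A
h(v) = 1456 (h(v) = -8*(-182) = 1456)
T(o) = -4*o**2*(-1 - o) (T(o) = (-4*o)*((-(1 + o))*o) = (-4*o)*((-1 - o)*o) = (-4*o)*(o*(-1 - o)) = -4*o**2*(-1 - o))
h(-155) - T(36) = 1456 - 4*36**2*(1 + 36) = 1456 - 4*1296*37 = 1456 - 1*191808 = 1456 - 191808 = -190352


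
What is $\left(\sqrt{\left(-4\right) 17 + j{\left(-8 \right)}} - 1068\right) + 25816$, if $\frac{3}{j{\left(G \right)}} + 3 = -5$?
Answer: $24748 + \frac{i \sqrt{1094}}{4} \approx 24748.0 + 8.2689 i$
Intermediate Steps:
$j{\left(G \right)} = - \frac{3}{8}$ ($j{\left(G \right)} = \frac{3}{-3 - 5} = \frac{3}{-8} = 3 \left(- \frac{1}{8}\right) = - \frac{3}{8}$)
$\left(\sqrt{\left(-4\right) 17 + j{\left(-8 \right)}} - 1068\right) + 25816 = \left(\sqrt{\left(-4\right) 17 - \frac{3}{8}} - 1068\right) + 25816 = \left(\sqrt{-68 - \frac{3}{8}} - 1068\right) + 25816 = \left(\sqrt{- \frac{547}{8}} - 1068\right) + 25816 = \left(\frac{i \sqrt{1094}}{4} - 1068\right) + 25816 = \left(-1068 + \frac{i \sqrt{1094}}{4}\right) + 25816 = 24748 + \frac{i \sqrt{1094}}{4}$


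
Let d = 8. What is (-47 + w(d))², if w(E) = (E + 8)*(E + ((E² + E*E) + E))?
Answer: 5094049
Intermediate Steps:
w(E) = (8 + E)*(2*E + 2*E²) (w(E) = (8 + E)*(E + ((E² + E²) + E)) = (8 + E)*(E + (2*E² + E)) = (8 + E)*(E + (E + 2*E²)) = (8 + E)*(2*E + 2*E²))
(-47 + w(d))² = (-47 + 2*8*(8 + 8² + 9*8))² = (-47 + 2*8*(8 + 64 + 72))² = (-47 + 2*8*144)² = (-47 + 2304)² = 2257² = 5094049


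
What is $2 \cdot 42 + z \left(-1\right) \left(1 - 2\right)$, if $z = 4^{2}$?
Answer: $100$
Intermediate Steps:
$z = 16$
$2 \cdot 42 + z \left(-1\right) \left(1 - 2\right) = 2 \cdot 42 + 16 \left(-1\right) \left(1 - 2\right) = 84 - 16 \left(1 - 2\right) = 84 - -16 = 84 + 16 = 100$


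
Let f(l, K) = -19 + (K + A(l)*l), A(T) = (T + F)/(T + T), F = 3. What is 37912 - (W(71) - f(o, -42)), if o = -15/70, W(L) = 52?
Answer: 1058411/28 ≈ 37800.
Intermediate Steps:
A(T) = (3 + T)/(2*T) (A(T) = (T + 3)/(T + T) = (3 + T)/((2*T)) = (3 + T)*(1/(2*T)) = (3 + T)/(2*T))
o = -3/14 (o = -15*1/70 = -3/14 ≈ -0.21429)
f(l, K) = -35/2 + K + l/2 (f(l, K) = -19 + (K + ((3 + l)/(2*l))*l) = -19 + (K + (3/2 + l/2)) = -19 + (3/2 + K + l/2) = -35/2 + K + l/2)
37912 - (W(71) - f(o, -42)) = 37912 - (52 - (-35/2 - 42 + (1/2)*(-3/14))) = 37912 - (52 - (-35/2 - 42 - 3/28)) = 37912 - (52 - 1*(-1669/28)) = 37912 - (52 + 1669/28) = 37912 - 1*3125/28 = 37912 - 3125/28 = 1058411/28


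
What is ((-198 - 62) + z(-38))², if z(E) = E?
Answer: 88804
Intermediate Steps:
((-198 - 62) + z(-38))² = ((-198 - 62) - 38)² = (-260 - 38)² = (-298)² = 88804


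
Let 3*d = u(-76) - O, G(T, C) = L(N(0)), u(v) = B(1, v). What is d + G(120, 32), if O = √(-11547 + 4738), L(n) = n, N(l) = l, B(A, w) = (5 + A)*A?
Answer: 2 - I*√6809/3 ≈ 2.0 - 27.506*I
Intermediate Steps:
B(A, w) = A*(5 + A)
u(v) = 6 (u(v) = 1*(5 + 1) = 1*6 = 6)
O = I*√6809 (O = √(-6809) = I*√6809 ≈ 82.517*I)
G(T, C) = 0
d = 2 - I*√6809/3 (d = (6 - I*√6809)/3 = 2 - I*√6809/3 ≈ 2.0 - 27.506*I)
d + G(120, 32) = (2 - I*√6809/3) + 0 = 2 - I*√6809/3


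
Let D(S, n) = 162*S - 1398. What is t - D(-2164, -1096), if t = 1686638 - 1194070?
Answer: 844534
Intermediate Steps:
D(S, n) = -1398 + 162*S
t = 492568
t - D(-2164, -1096) = 492568 - (-1398 + 162*(-2164)) = 492568 - (-1398 - 350568) = 492568 - 1*(-351966) = 492568 + 351966 = 844534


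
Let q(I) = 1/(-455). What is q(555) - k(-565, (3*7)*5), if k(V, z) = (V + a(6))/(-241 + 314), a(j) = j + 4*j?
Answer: 243352/33215 ≈ 7.3266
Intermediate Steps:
a(j) = 5*j
q(I) = -1/455
k(V, z) = 30/73 + V/73 (k(V, z) = (V + 5*6)/(-241 + 314) = (V + 30)/73 = (30 + V)*(1/73) = 30/73 + V/73)
q(555) - k(-565, (3*7)*5) = -1/455 - (30/73 + (1/73)*(-565)) = -1/455 - (30/73 - 565/73) = -1/455 - 1*(-535/73) = -1/455 + 535/73 = 243352/33215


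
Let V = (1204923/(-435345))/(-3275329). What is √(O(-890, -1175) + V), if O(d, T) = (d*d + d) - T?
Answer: 2*√44751822623111593929006224715/475299367835 ≈ 890.16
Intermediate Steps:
O(d, T) = d + d² - T (O(d, T) = (d² + d) - T = (d + d²) - T = d + d² - T)
V = 401641/475299367835 (V = (1204923*(-1/435345))*(-1/3275329) = -401641/145115*(-1/3275329) = 401641/475299367835 ≈ 8.4503e-7)
√(O(-890, -1175) + V) = √((-890 + (-890)² - 1*(-1175)) + 401641/475299367835) = √((-890 + 792100 + 1175) + 401641/475299367835) = √(792385 + 401641/475299367835) = √(376620089582338116/475299367835) = 2*√44751822623111593929006224715/475299367835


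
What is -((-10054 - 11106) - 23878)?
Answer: 45038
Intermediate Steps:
-((-10054 - 11106) - 23878) = -(-21160 - 23878) = -1*(-45038) = 45038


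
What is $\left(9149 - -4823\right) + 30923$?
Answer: $44895$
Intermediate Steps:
$\left(9149 - -4823\right) + 30923 = \left(9149 + \left(-6513 + 11336\right)\right) + 30923 = \left(9149 + 4823\right) + 30923 = 13972 + 30923 = 44895$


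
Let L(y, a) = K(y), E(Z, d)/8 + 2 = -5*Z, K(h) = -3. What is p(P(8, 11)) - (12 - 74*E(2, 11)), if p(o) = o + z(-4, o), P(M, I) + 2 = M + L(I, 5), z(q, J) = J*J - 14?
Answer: -7118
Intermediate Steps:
E(Z, d) = -16 - 40*Z (E(Z, d) = -16 + 8*(-5*Z) = -16 - 40*Z)
L(y, a) = -3
z(q, J) = -14 + J**2 (z(q, J) = J**2 - 14 = -14 + J**2)
P(M, I) = -5 + M (P(M, I) = -2 + (M - 3) = -2 + (-3 + M) = -5 + M)
p(o) = -14 + o + o**2 (p(o) = o + (-14 + o**2) = -14 + o + o**2)
p(P(8, 11)) - (12 - 74*E(2, 11)) = (-14 + (-5 + 8) + (-5 + 8)**2) - (12 - 74*(-16 - 40*2)) = (-14 + 3 + 3**2) - (12 - 74*(-16 - 80)) = (-14 + 3 + 9) - (12 - 74*(-96)) = -2 - (12 + 7104) = -2 - 1*7116 = -2 - 7116 = -7118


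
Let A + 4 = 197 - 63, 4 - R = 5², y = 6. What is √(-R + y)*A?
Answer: 390*√3 ≈ 675.50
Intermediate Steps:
R = -21 (R = 4 - 1*5² = 4 - 1*25 = 4 - 25 = -21)
A = 130 (A = -4 + (197 - 63) = -4 + 134 = 130)
√(-R + y)*A = √(-1*(-21) + 6)*130 = √(21 + 6)*130 = √27*130 = (3*√3)*130 = 390*√3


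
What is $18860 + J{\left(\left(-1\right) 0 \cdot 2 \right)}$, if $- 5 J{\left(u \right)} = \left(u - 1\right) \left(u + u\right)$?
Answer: $18860$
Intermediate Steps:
$J{\left(u \right)} = - \frac{2 u \left(-1 + u\right)}{5}$ ($J{\left(u \right)} = - \frac{\left(u - 1\right) \left(u + u\right)}{5} = - \frac{\left(-1 + u\right) 2 u}{5} = - \frac{2 u \left(-1 + u\right)}{5}$)
$18860 + J{\left(\left(-1\right) 0 \cdot 2 \right)} = 18860 + \frac{2 \left(-1\right) 0 \cdot 2 \left(1 - \left(-1\right) 0 \cdot 2\right)}{5} = 18860 + \frac{2 \cdot 0 \cdot 2 \left(1 - 0 \cdot 2\right)}{5} = 18860 + \frac{2}{5} \cdot 0 \left(1 - 0\right) = 18860 + \frac{2}{5} \cdot 0 \left(1 + 0\right) = 18860 + \frac{2}{5} \cdot 0 \cdot 1 = 18860 + 0 = 18860$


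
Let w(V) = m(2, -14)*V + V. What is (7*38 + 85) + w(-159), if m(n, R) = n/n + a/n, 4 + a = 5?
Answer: -93/2 ≈ -46.500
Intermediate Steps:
a = 1 (a = -4 + 5 = 1)
m(n, R) = 1 + 1/n (m(n, R) = n/n + 1/n = 1 + 1/n)
w(V) = 5*V/2 (w(V) = ((1 + 2)/2)*V + V = ((½)*3)*V + V = 3*V/2 + V = 5*V/2)
(7*38 + 85) + w(-159) = (7*38 + 85) + (5/2)*(-159) = (266 + 85) - 795/2 = 351 - 795/2 = -93/2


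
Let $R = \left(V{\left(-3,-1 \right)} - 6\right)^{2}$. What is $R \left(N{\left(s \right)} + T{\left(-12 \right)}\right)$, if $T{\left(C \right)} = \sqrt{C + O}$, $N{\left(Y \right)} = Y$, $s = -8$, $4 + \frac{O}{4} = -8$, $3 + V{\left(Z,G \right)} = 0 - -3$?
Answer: $-288 + 72 i \sqrt{15} \approx -288.0 + 278.85 i$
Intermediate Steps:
$V{\left(Z,G \right)} = 0$ ($V{\left(Z,G \right)} = -3 + \left(0 - -3\right) = -3 + \left(0 + 3\right) = -3 + 3 = 0$)
$O = -48$ ($O = -16 + 4 \left(-8\right) = -16 - 32 = -48$)
$T{\left(C \right)} = \sqrt{-48 + C}$ ($T{\left(C \right)} = \sqrt{C - 48} = \sqrt{-48 + C}$)
$R = 36$ ($R = \left(0 - 6\right)^{2} = \left(-6\right)^{2} = 36$)
$R \left(N{\left(s \right)} + T{\left(-12 \right)}\right) = 36 \left(-8 + \sqrt{-48 - 12}\right) = 36 \left(-8 + \sqrt{-60}\right) = 36 \left(-8 + 2 i \sqrt{15}\right) = -288 + 72 i \sqrt{15}$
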